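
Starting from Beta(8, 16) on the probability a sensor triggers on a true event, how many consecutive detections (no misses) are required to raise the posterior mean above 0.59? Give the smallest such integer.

After k detections and 0 misses the posterior is Beta(8+k, 16), with mean (8+k)/(8+16+k).
Set (8+k)/(24+k) > 0.59 and solve: k > (0.59·24 − 8)/(1 − 0.59) = 15.024.
The smallest integer exceeding 15.024 is 16, and checking k=16: (24)/(40) = 0.6000 > 0.59.

k = 16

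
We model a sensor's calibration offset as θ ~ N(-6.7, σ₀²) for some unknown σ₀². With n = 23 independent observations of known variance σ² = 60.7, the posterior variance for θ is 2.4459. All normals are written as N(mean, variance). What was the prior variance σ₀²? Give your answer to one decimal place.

Posterior precision equals prior precision plus data precision: 1/σ_n² = 1/σ₀² + n/σ².
So 1/σ₀² = 1/2.4459 − 23/60.7 = 0.408847 − 0.378913 = 0.029934.
Hence σ₀² = 1/0.029934 ≈ 33.4.

σ₀² = 33.4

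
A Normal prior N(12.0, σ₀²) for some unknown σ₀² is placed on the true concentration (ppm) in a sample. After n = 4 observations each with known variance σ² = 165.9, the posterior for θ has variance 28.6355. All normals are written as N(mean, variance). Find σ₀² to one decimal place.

σ₀² = 92.5

Posterior precision equals prior precision plus data precision: 1/σ_n² = 1/σ₀² + n/σ².
So 1/σ₀² = 1/28.6355 − 4/165.9 = 0.034922 − 0.024111 = 0.010811.
Hence σ₀² = 1/0.010811 ≈ 92.5.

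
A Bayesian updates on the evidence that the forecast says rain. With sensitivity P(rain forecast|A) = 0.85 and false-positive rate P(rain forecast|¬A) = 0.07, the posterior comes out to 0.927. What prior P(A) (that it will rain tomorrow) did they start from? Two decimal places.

P(A) = 0.51

In odds form, posterior odds = prior odds × likelihood ratio, so prior odds = posterior odds ÷ LR.
Posterior odds = 0.927/(1−0.927) = 12.6986. LR = 0.85/0.07 = 12.1429.
Prior odds = 12.6986/12.1429 = 1.0458, so P(A) = 1.0458/(1+1.0458) ≈ 0.51.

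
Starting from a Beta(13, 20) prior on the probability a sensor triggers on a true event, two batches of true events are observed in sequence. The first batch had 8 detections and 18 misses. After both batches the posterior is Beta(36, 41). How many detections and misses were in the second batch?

15 detections and 3 misses

Because Beta–binomial updating is additive in the counts, the combined data contributed (α_post−α_prior, β_post−β_prior) successes and failures.
Total across both batches: 36−13=23 detections, 41−20=21 misses.
Subtract the first batch: 23−8=15 detections and 21−18=3 misses.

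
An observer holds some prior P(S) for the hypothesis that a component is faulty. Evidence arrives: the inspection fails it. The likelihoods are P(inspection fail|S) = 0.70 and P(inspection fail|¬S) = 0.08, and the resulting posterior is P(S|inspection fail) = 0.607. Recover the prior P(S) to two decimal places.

P(S) = 0.15

Bayes' rule in odds form gives O(S|E) = O(S)·[P(E|S)/P(E|¬S)], hence O(S) = O(S|E)/LR.
Posterior odds = 0.607/(1−0.607) = 1.5445. LR = 0.70/0.08 = 8.7500.
Prior odds = 1.5445/8.7500 = 0.1765, so P(S) = 0.1765/(1+0.1765) ≈ 0.15.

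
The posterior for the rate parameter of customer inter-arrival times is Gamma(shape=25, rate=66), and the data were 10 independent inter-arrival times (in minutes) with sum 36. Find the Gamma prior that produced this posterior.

For an exponential likelihood with a Gamma(α, β) prior on the rate, n observations with total T give posterior Gamma(α+n, β+T).
So α = 25 − 10 = 15 and β = 66 − 36 = 30.

Gamma(shape=15, rate=30)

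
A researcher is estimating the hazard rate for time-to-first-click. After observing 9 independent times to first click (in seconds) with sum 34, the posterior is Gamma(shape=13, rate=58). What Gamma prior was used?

Gamma(shape=4, rate=24)

For an exponential likelihood with a Gamma(α, β) prior on the rate, n observations with total T give posterior Gamma(α+n, β+T).
So α = 13 − 9 = 4 and β = 58 − 34 = 24.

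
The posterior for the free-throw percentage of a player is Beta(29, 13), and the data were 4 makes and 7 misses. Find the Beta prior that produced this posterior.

Beta(25, 6)

Under Beta–binomial conjugacy the posterior parameters are (α+s, β+f).
Subtract the data counts: 29−4=25, 13−7=6.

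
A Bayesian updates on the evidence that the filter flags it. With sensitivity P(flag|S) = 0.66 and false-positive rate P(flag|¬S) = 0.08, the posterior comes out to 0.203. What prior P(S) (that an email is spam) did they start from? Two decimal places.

Bayes' rule in odds form gives O(S|E) = O(S)·[P(E|S)/P(E|¬S)], hence O(S) = O(S|E)/LR.
Posterior odds = 0.203/(1−0.203) = 0.2547. LR = 0.66/0.08 = 8.2500.
Prior odds = 0.2547/8.2500 = 0.0309, so P(S) = 0.0309/(1+0.0309) ≈ 0.03.

P(S) = 0.03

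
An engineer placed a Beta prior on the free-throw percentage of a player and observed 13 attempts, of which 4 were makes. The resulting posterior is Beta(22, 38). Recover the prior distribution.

Beta(18, 29)

Under Beta–binomial conjugacy the posterior parameters are (α+s, β+f).
Subtract the data counts: 22−4=18, 38−9=29.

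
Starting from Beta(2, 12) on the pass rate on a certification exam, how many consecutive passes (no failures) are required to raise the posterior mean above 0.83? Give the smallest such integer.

k = 57

After k passes and 0 failures the posterior is Beta(2+k, 12), with mean (2+k)/(2+12+k).
Set (2+k)/(14+k) > 0.83 and solve: k > (0.83·14 − 2)/(1 − 0.83) = 56.588.
The smallest integer exceeding 56.588 is 57.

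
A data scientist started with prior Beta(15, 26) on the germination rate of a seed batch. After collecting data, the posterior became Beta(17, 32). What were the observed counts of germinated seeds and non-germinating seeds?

2 germinated seeds and 6 non-germinating seeds

Beta is conjugate to the binomial likelihood: posterior = Beta(a+s, b+f).
Match parameters: s=17−15=2, f=32−26=6.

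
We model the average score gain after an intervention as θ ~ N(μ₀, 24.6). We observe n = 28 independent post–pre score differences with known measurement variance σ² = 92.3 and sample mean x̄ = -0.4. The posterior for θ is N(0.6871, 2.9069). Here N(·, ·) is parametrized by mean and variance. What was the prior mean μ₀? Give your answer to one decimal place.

μ₀ = 8.8

The posterior mean is a precision-weighted average: μ_n = (τ₀μ₀ + τ_data·x̄)/(τ₀+τ_data), with τ₀=1/σ₀² and τ_data=n/σ².
Here τ₀ = 1/24.6 = 0.040650 and τ_data = 28/92.3 = 0.303359, so τ_n = 0.344009.
Rearranging for μ₀: μ₀ = (μ_n·τ_n − τ_data·x̄)/τ₀ = (0.6871·0.344009 − 0.303359·-0.4) / 0.040650 = 0.357712/0.040650 ≈ 8.8.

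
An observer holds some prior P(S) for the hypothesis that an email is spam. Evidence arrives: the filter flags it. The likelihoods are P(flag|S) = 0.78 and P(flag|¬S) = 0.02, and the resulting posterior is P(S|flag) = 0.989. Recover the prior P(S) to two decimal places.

P(S) = 0.70

Bayes' rule in odds form gives O(S|E) = O(S)·[P(E|S)/P(E|¬S)], hence O(S) = O(S|E)/LR.
Posterior odds = 0.989/(1−0.989) = 89.9091. LR = 0.78/0.02 = 39.0000.
Prior odds = 89.9091/39.0000 = 2.3054, so P(S) = 2.3054/(1+2.3054) ≈ 0.70.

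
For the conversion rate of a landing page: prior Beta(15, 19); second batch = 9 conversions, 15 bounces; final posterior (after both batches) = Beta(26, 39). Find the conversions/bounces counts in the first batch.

2 conversions and 5 bounces

Because Beta–binomial updating is additive in the counts, the combined data contributed (α_post−α_prior, β_post−β_prior) successes and failures.
Total across both batches: 26−15=11 conversions, 39−19=20 bounces.
Subtract the second batch: 11−9=2 conversions and 20−15=5 bounces.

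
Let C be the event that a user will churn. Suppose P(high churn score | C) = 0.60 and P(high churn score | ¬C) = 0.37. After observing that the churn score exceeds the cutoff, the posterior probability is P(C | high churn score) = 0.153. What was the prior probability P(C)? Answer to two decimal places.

In odds form, posterior odds = prior odds × likelihood ratio, so prior odds = posterior odds ÷ LR.
Posterior odds = 0.153/(1−0.153) = 0.1806. LR = 0.60/0.37 = 1.6216.
Prior odds = 0.1806/1.6216 = 0.1114, so P(C) = 0.1114/(1+0.1114) ≈ 0.10.

P(C) = 0.10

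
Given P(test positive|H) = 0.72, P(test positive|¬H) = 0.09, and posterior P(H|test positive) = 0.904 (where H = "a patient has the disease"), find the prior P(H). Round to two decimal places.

Bayes' rule in odds form gives O(H|E) = O(H)·[P(E|H)/P(E|¬H)], hence O(H) = O(H|E)/LR.
Posterior odds = 0.904/(1−0.904) = 9.4167. LR = 0.72/0.09 = 8.0000.
Prior odds = 9.4167/8.0000 = 1.1771, so P(H) = 1.1771/(1+1.1771) ≈ 0.54.

P(H) = 0.54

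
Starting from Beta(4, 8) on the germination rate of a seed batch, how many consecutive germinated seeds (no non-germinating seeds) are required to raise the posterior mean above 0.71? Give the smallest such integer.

After k germinated seeds and 0 non-germinating seeds the posterior is Beta(4+k, 8), with mean (4+k)/(4+8+k).
Set (4+k)/(12+k) > 0.71 and solve: k > (0.71·12 − 4)/(1 − 0.71) = 15.586.
The smallest integer exceeding 15.586 is 16.

k = 16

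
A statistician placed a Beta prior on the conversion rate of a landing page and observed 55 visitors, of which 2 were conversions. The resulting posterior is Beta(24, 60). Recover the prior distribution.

Beta(22, 7)

A Beta(a, b) prior with s successes and f failures in binomial data gives a Beta(a+s, b+f) posterior.
Subtract the data counts: 24−2=22, 60−53=7.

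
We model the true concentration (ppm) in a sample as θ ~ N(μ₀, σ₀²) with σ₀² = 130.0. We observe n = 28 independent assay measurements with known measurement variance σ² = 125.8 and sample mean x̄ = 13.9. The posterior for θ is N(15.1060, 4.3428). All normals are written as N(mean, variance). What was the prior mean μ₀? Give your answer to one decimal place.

The posterior mean is a precision-weighted average: μ_n = (τ₀μ₀ + τ_data·x̄)/(τ₀+τ_data), with τ₀=1/σ₀² and τ_data=n/σ².
Here τ₀ = 1/130.0 = 0.007692 and τ_data = 28/125.8 = 0.222576, so τ_n = 0.230268.
Rearranging for μ₀: μ₀ = (μ_n·τ_n − τ_data·x̄)/τ₀ = (15.1060·0.230268 − 0.222576·13.9) / 0.007692 = 0.384622/0.007692 ≈ 50.0.

μ₀ = 50.0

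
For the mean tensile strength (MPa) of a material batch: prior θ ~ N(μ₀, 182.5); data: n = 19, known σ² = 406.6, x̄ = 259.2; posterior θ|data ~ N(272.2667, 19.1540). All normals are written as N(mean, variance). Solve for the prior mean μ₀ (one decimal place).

μ₀ = 383.7

The posterior mean is a precision-weighted average: μ_n = (τ₀μ₀ + τ_data·x̄)/(τ₀+τ_data), with τ₀=1/σ₀² and τ_data=n/σ².
Here τ₀ = 1/182.5 = 0.005479 and τ_data = 19/406.6 = 0.046729, so τ_n = 0.052208.
Rearranging for μ₀: μ₀ = (μ_n·τ_n − τ_data·x̄)/τ₀ = (272.2667·0.052208 − 0.046729·259.2) / 0.005479 = 2.102343/0.005479 ≈ 383.7.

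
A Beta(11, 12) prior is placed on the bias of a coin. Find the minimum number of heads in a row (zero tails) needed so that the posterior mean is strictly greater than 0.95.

k = 218

After k heads and 0 tails the posterior is Beta(11+k, 12), with mean (11+k)/(11+12+k).
Set (11+k)/(23+k) > 0.95 and solve: k > (0.95·23 − 11)/(1 − 0.95) = 217.000.
The smallest integer exceeding 217.000 is 218, and checking k=218: (229)/(241) = 0.9502 > 0.95.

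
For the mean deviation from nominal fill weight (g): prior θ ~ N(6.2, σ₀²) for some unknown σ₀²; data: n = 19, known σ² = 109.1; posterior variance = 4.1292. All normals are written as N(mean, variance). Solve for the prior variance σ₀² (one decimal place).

For the Normal–Normal model with known σ², precisions add: τ_n = τ₀ + n/σ².
So 1/σ₀² = 1/4.1292 − 19/109.1 = 0.242178 − 0.174152 = 0.068026.
Hence σ₀² = 1/0.068026 ≈ 14.7.

σ₀² = 14.7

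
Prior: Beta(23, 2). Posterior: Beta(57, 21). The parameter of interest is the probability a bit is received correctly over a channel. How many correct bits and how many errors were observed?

Beta is conjugate to the binomial likelihood: posterior = Beta(a+s, b+f).
Match parameters: s=57−23=34, f=21−2=19.

34 correct bits and 19 errors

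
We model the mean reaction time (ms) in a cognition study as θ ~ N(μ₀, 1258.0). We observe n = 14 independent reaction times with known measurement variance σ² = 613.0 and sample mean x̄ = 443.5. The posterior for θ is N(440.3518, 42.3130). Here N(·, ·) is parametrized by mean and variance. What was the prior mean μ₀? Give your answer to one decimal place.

μ₀ = 349.9

The posterior mean is a precision-weighted average: μ_n = (τ₀μ₀ + τ_data·x̄)/(τ₀+τ_data), with τ₀=1/σ₀² and τ_data=n/σ².
Here τ₀ = 1/1258.0 = 0.000795 and τ_data = 14/613.0 = 0.022838, so τ_n = 0.023633.
Rearranging for μ₀: μ₀ = (μ_n·τ_n − τ_data·x̄)/τ₀ = (440.3518·0.023633 − 0.022838·443.5) / 0.000795 = 0.278181/0.000795 ≈ 349.9.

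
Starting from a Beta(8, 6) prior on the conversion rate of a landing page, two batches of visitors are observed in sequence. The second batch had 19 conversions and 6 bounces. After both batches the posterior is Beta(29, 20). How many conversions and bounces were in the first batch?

2 conversions and 8 bounces

Sequential conjugate updates are equivalent to a single update on the pooled data, so total successes = posterior α − prior α and total failures = posterior β − prior β.
Total across both batches: 29−8=21 conversions, 20−6=14 bounces.
Subtract the second batch: 21−19=2 conversions and 14−6=8 bounces.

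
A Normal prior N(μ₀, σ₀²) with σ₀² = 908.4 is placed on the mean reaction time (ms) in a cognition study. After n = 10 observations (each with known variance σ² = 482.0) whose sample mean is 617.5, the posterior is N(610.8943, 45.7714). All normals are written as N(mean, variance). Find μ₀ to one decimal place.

μ₀ = 486.4

The posterior mean is a precision-weighted average: μ_n = (τ₀μ₀ + τ_data·x̄)/(τ₀+τ_data), with τ₀=1/σ₀² and τ_data=n/σ².
Here τ₀ = 1/908.4 = 0.001101 and τ_data = 10/482.0 = 0.020747, so τ_n = 0.021848.
Rearranging for μ₀: μ₀ = (μ_n·τ_n − τ_data·x̄)/τ₀ = (610.8943·0.021848 − 0.020747·617.5) / 0.001101 = 0.535546/0.001101 ≈ 486.4.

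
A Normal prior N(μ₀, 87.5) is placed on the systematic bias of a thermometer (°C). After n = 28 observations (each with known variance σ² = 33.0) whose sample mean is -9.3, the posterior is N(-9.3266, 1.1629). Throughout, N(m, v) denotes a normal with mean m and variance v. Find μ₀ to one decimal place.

μ₀ = -11.3

The posterior mean is a precision-weighted average: μ_n = (τ₀μ₀ + τ_data·x̄)/(τ₀+τ_data), with τ₀=1/σ₀² and τ_data=n/σ².
Here τ₀ = 1/87.5 = 0.011429 and τ_data = 28/33.0 = 0.848485, so τ_n = 0.859914.
Rearranging for μ₀: μ₀ = (μ_n·τ_n − τ_data·x̄)/τ₀ = (-9.3266·0.859914 − 0.848485·-9.3) / 0.011429 = -0.129163/0.011429 ≈ -11.3.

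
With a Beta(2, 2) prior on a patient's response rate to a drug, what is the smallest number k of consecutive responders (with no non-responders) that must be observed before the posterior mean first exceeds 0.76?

k = 5

After k responders and 0 non-responders the posterior is Beta(2+k, 2), with mean (2+k)/(2+2+k).
Set (2+k)/(4+k) > 0.76 and solve: k > (0.76·4 − 2)/(1 − 0.76) = 4.333.
The smallest integer exceeding 4.333 is 5.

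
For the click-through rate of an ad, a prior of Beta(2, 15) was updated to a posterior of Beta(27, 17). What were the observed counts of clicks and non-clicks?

25 clicks and 2 non-clicks

A Beta(α, β) prior with s successes and f failures in binomial data gives a Beta(α+s, β+f) posterior.
Match parameters: s=27−2=25, f=17−15=2.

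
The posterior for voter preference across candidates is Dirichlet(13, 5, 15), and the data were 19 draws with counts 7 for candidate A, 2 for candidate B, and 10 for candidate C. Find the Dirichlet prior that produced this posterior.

For a Dirichlet(α) prior with multinomial counts c, the posterior is Dirichlet(α + c) componentwise.
Subtract each count from the matching posterior parameter: 13−7=6, 5−2=3, 15−10=5.

Dirichlet(6, 3, 5)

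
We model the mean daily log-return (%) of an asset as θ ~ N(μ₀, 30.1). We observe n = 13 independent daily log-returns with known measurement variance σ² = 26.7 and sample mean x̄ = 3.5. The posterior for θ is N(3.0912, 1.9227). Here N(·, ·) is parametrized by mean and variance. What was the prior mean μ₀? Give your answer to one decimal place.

μ₀ = -2.9

With known observation variance, the Normal–Normal posterior has precision τ_n = τ₀ + n/σ² and mean μ_n = (τ₀μ₀ + (n/σ²)x̄)/τ_n.
Here τ₀ = 1/30.1 = 0.033223 and τ_data = 13/26.7 = 0.486891, so τ_n = 0.520114.
Rearranging for μ₀: μ₀ = (μ_n·τ_n − τ_data·x̄)/τ₀ = (3.0912·0.520114 − 0.486891·3.5) / 0.033223 = -0.096342/0.033223 ≈ -2.9.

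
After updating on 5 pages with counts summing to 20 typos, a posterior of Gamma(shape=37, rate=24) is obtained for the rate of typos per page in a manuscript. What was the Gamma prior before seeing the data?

Gamma(shape=17, rate=19)

Gamma–Poisson conjugacy: posterior shape = α + Σxᵢ, posterior rate = β + n.
So α = 37 − 20 = 17 and β = 24 − 5 = 19.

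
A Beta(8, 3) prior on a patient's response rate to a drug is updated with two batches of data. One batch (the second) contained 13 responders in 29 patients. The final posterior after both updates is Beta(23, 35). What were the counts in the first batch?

Sequential conjugate updates are equivalent to a single update on the pooled data, so total successes = posterior α − prior α and total failures = posterior β − prior β.
Total across both batches: 23−8=15 responders, 35−3=32 non-responders.
Subtract the second batch: 15−13=2 responders and 32−16=16 non-responders.

2 responders and 16 non-responders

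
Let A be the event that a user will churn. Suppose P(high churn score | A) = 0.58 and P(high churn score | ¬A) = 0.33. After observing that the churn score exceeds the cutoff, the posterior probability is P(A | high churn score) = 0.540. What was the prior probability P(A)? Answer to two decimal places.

In odds form, posterior odds = prior odds × likelihood ratio, so prior odds = posterior odds ÷ LR.
Posterior odds = 0.540/(1−0.540) = 1.1739. LR = 0.58/0.33 = 1.7576.
Prior odds = 1.1739/1.7576 = 0.6679, so P(A) = 0.6679/(1+0.6679) ≈ 0.40.

P(A) = 0.40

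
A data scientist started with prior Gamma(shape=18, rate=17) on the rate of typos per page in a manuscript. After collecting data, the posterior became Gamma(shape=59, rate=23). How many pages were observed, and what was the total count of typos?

n = 6 pages with total 41 typos

Gamma–Poisson conjugacy: posterior shape = α + Σxᵢ, posterior rate = β + n.
Matching: Σxᵢ = 59 − 18 = 41 and n = 23 − 17 = 6.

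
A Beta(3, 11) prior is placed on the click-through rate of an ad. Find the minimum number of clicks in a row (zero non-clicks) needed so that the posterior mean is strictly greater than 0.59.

After k clicks and 0 non-clicks the posterior is Beta(3+k, 11), with mean (3+k)/(3+11+k).
Set (3+k)/(14+k) > 0.59 and solve: k > (0.59·14 − 3)/(1 − 0.59) = 12.829.
The smallest integer exceeding 12.829 is 13.

k = 13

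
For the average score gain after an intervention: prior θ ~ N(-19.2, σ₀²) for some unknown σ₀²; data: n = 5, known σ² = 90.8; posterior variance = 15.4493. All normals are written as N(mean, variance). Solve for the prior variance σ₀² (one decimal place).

σ₀² = 103.5

For the Normal–Normal model with known σ², precisions add: τ_n = τ₀ + n/σ².
So 1/σ₀² = 1/15.4493 − 5/90.8 = 0.064728 − 0.055066 = 0.009662.
Hence σ₀² = 1/0.009662 ≈ 103.5.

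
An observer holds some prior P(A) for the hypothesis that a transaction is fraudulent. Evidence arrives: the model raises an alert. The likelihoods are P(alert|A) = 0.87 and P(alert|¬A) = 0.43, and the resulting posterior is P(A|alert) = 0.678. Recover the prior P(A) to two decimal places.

Bayes' rule in odds form gives O(A|E) = O(A)·[P(E|A)/P(E|¬A)], hence O(A) = O(A|E)/LR.
Posterior odds = 0.678/(1−0.678) = 2.1056. LR = 0.87/0.43 = 2.0233.
Prior odds = 2.1056/2.0233 = 1.0407, so P(A) = 1.0407/(1+1.0407) ≈ 0.51.

P(A) = 0.51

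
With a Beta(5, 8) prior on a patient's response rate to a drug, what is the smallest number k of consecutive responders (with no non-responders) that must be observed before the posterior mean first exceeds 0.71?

After k responders and 0 non-responders the posterior is Beta(5+k, 8), with mean (5+k)/(5+8+k).
Set (5+k)/(13+k) > 0.71 and solve: k > (0.71·13 − 5)/(1 − 0.71) = 14.586.
The smallest integer exceeding 14.586 is 15, and checking k=15: (20)/(28) = 0.7143 > 0.71.

k = 15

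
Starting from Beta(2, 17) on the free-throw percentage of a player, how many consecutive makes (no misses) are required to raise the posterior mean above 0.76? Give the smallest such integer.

k = 52

After k makes and 0 misses the posterior is Beta(2+k, 17), with mean (2+k)/(2+17+k).
Set (2+k)/(19+k) > 0.76 and solve: k > (0.76·19 − 2)/(1 − 0.76) = 51.833.
The smallest integer exceeding 51.833 is 52, and checking k=52: (54)/(71) = 0.7606 > 0.76.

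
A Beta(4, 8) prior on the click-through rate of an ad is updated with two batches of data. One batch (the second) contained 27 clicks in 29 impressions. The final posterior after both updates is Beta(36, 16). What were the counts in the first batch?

5 clicks and 6 non-clicks

Sequential conjugate updates are equivalent to a single update on the pooled data, so total successes = posterior α − prior α and total failures = posterior β − prior β.
Total across both batches: 36−4=32 clicks, 16−8=8 non-clicks.
Subtract the second batch: 32−27=5 clicks and 8−2=6 non-clicks.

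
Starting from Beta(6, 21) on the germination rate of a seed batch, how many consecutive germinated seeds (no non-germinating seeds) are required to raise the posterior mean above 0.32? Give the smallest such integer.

After k germinated seeds and 0 non-germinating seeds the posterior is Beta(6+k, 21), with mean (6+k)/(6+21+k).
Set (6+k)/(27+k) > 0.32 and solve: k > (0.32·27 − 6)/(1 − 0.32) = 3.882.
The smallest integer exceeding 3.882 is 4, and checking k=4: (10)/(31) = 0.3226 > 0.32.

k = 4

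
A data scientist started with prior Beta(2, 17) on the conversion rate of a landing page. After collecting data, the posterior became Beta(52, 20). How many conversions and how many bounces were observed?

A Beta(a, b) prior with s successes and f failures in binomial data gives a Beta(a+s, b+f) posterior.
Match parameters: s=52−2=50, f=20−17=3.

50 conversions and 3 bounces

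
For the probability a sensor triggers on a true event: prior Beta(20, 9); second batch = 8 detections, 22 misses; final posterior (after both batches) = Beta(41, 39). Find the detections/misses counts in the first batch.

Sequential conjugate updates are equivalent to a single update on the pooled data, so total successes = posterior α − prior α and total failures = posterior β − prior β.
Total across both batches: 41−20=21 detections, 39−9=30 misses.
Subtract the second batch: 21−8=13 detections and 30−22=8 misses.

13 detections and 8 misses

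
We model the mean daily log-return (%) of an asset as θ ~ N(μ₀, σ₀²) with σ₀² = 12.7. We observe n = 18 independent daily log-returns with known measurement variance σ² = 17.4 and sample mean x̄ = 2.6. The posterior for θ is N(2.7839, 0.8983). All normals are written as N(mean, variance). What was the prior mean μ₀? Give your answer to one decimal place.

With known observation variance, the Normal–Normal posterior has precision τ_n = τ₀ + n/σ² and mean μ_n = (τ₀μ₀ + (n/σ²)x̄)/τ_n.
Here τ₀ = 1/12.7 = 0.078740 and τ_data = 18/17.4 = 1.034483, so τ_n = 1.113223.
Rearranging for μ₀: μ₀ = (μ_n·τ_n − τ_data·x̄)/τ₀ = (2.7839·1.113223 − 1.034483·2.6) / 0.078740 = 0.409446/0.078740 ≈ 5.2.

μ₀ = 5.2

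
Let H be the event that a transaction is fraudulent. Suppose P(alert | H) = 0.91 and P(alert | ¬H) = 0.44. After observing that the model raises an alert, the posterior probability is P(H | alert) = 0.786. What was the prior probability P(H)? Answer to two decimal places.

Bayes' rule in odds form gives O(H|E) = O(H)·[P(E|H)/P(E|¬H)], hence O(H) = O(H|E)/LR.
Posterior odds = 0.786/(1−0.786) = 3.6729. LR = 0.91/0.44 = 2.0682.
Prior odds = 3.6729/2.0682 = 1.7759, so P(H) = 1.7759/(1+1.7759) ≈ 0.64.

P(H) = 0.64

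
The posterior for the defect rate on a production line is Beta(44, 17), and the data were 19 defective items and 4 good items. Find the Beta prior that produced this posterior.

Beta(25, 13)

Under Beta–binomial conjugacy the posterior parameters are (a+s, b+f).
Subtract the data counts: 44−19=25, 17−4=13.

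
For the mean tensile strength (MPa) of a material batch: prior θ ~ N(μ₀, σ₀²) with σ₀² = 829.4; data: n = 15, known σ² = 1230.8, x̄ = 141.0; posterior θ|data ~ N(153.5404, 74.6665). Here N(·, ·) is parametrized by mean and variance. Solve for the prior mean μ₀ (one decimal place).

The posterior mean is a precision-weighted average: μ_n = (τ₀μ₀ + τ_data·x̄)/(τ₀+τ_data), with τ₀=1/σ₀² and τ_data=n/σ².
Here τ₀ = 1/829.4 = 0.001206 and τ_data = 15/1230.8 = 0.012187, so τ_n = 0.013393.
Rearranging for μ₀: μ₀ = (μ_n·τ_n − τ_data·x̄)/τ₀ = (153.5404·0.013393 − 0.012187·141.0) / 0.001206 = 0.338000/0.001206 ≈ 280.3.

μ₀ = 280.3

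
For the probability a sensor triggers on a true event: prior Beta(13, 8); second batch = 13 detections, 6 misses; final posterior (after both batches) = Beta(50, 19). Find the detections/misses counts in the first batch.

Because Beta–binomial updating is additive in the counts, the combined data contributed (α_post−α_prior, β_post−β_prior) successes and failures.
Total across both batches: 50−13=37 detections, 19−8=11 misses.
Subtract the second batch: 37−13=24 detections and 11−6=5 misses.

24 detections and 5 misses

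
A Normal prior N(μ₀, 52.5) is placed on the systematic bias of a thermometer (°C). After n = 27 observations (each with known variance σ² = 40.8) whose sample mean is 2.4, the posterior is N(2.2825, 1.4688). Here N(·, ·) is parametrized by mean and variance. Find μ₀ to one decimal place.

μ₀ = -1.8

The posterior mean is a precision-weighted average: μ_n = (τ₀μ₀ + τ_data·x̄)/(τ₀+τ_data), with τ₀=1/σ₀² and τ_data=n/σ².
Here τ₀ = 1/52.5 = 0.019048 and τ_data = 27/40.8 = 0.661765, so τ_n = 0.680813.
Rearranging for μ₀: μ₀ = (μ_n·τ_n − τ_data·x̄)/τ₀ = (2.2825·0.680813 − 0.661765·2.4) / 0.019048 = -0.034280/0.019048 ≈ -1.8.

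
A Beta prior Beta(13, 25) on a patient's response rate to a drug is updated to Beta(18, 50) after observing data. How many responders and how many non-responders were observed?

Beta is conjugate to the binomial likelihood: posterior = Beta(α+s, β+f).
Match parameters: s=18−13=5, f=50−25=25.

5 responders and 25 non-responders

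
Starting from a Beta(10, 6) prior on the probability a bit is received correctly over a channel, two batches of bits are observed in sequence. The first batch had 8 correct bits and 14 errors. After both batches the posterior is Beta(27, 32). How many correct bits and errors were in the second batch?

Sequential conjugate updates are equivalent to a single update on the pooled data, so total successes = posterior α − prior α and total failures = posterior β − prior β.
Total across both batches: 27−10=17 correct bits, 32−6=26 errors.
Subtract the first batch: 17−8=9 correct bits and 26−14=12 errors.

9 correct bits and 12 errors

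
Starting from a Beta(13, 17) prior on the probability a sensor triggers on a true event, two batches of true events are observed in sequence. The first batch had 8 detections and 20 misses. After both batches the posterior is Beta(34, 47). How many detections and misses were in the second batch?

Sequential conjugate updates are equivalent to a single update on the pooled data, so total successes = posterior α − prior α and total failures = posterior β − prior β.
Total across both batches: 34−13=21 detections, 47−17=30 misses.
Subtract the first batch: 21−8=13 detections and 30−20=10 misses.

13 detections and 10 misses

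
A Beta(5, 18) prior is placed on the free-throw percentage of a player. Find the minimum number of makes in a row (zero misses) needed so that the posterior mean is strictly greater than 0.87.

After k makes and 0 misses the posterior is Beta(5+k, 18), with mean (5+k)/(5+18+k).
Set (5+k)/(23+k) > 0.87 and solve: k > (0.87·23 − 5)/(1 − 0.87) = 115.462.
The smallest integer exceeding 115.462 is 116.

k = 116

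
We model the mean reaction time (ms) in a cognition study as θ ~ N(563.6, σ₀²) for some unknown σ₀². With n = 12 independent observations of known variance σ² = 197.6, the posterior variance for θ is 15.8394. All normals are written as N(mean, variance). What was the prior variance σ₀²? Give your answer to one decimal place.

For the Normal–Normal model with known σ², precisions add: τ_n = τ₀ + n/σ².
So 1/σ₀² = 1/15.8394 − 12/197.6 = 0.063134 − 0.060729 = 0.002405.
Hence σ₀² = 1/0.002405 ≈ 415.8.

σ₀² = 415.8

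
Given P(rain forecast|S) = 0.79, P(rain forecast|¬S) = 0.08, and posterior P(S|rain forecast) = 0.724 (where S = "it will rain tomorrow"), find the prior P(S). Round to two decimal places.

P(S) = 0.21

Bayes' rule in odds form gives O(S|E) = O(S)·[P(E|S)/P(E|¬S)], hence O(S) = O(S|E)/LR.
Posterior odds = 0.724/(1−0.724) = 2.6232. LR = 0.79/0.08 = 9.8750.
Prior odds = 2.6232/9.8750 = 0.2656, so P(S) = 0.2656/(1+0.2656) ≈ 0.21.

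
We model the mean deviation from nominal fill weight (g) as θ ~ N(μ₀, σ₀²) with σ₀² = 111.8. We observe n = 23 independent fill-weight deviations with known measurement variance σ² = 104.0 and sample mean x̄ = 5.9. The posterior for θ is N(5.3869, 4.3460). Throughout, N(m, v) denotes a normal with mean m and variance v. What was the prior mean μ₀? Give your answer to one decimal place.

The posterior mean is a precision-weighted average: μ_n = (τ₀μ₀ + τ_data·x̄)/(τ₀+τ_data), with τ₀=1/σ₀² and τ_data=n/σ².
Here τ₀ = 1/111.8 = 0.008945 and τ_data = 23/104.0 = 0.221154, so τ_n = 0.230099.
Rearranging for μ₀: μ₀ = (μ_n·τ_n − τ_data·x̄)/τ₀ = (5.3869·0.230099 − 0.221154·5.9) / 0.008945 = -0.065288/0.008945 ≈ -7.3.

μ₀ = -7.3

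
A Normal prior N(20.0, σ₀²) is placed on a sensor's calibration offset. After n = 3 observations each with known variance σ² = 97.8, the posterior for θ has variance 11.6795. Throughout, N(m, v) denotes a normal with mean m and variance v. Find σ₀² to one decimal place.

For the Normal–Normal model with known σ², precisions add: τ_n = τ₀ + n/σ².
So 1/σ₀² = 1/11.6795 − 3/97.8 = 0.085620 − 0.030675 = 0.054945.
Hence σ₀² = 1/0.054945 ≈ 18.2.

σ₀² = 18.2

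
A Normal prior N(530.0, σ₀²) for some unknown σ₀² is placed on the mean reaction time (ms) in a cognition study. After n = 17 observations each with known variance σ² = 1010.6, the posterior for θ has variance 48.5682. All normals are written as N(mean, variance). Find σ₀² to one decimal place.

For the Normal–Normal model with known σ², precisions add: τ_n = τ₀ + n/σ².
So 1/σ₀² = 1/48.5682 − 17/1010.6 = 0.020590 − 0.016822 = 0.003768.
Hence σ₀² = 1/0.003768 ≈ 265.4.

σ₀² = 265.4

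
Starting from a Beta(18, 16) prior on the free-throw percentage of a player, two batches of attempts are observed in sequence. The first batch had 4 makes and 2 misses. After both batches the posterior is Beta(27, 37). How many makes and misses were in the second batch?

Sequential conjugate updates are equivalent to a single update on the pooled data, so total successes = posterior α − prior α and total failures = posterior β − prior β.
Total across both batches: 27−18=9 makes, 37−16=21 misses.
Subtract the first batch: 9−4=5 makes and 21−2=19 misses.

5 makes and 19 misses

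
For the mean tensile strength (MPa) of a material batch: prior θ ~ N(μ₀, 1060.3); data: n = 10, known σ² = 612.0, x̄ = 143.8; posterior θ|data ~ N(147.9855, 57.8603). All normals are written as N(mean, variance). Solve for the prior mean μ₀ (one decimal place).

The posterior mean is a precision-weighted average: μ_n = (τ₀μ₀ + τ_data·x̄)/(τ₀+τ_data), with τ₀=1/σ₀² and τ_data=n/σ².
Here τ₀ = 1/1060.3 = 0.000943 and τ_data = 10/612.0 = 0.016340, so τ_n = 0.017283.
Rearranging for μ₀: μ₀ = (μ_n·τ_n − τ_data·x̄)/τ₀ = (147.9855·0.017283 − 0.016340·143.8) / 0.000943 = 0.207941/0.000943 ≈ 220.5.

μ₀ = 220.5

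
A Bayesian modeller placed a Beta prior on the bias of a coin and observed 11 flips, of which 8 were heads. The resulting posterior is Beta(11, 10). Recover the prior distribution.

Under Beta–binomial conjugacy the posterior parameters are (a+s, b+f).
So a = 11 − 8 = 3 and b = 10 − 3 = 7.

Beta(3, 7)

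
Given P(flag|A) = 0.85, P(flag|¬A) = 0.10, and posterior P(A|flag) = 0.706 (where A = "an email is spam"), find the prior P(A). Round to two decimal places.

In odds form, posterior odds = prior odds × likelihood ratio, so prior odds = posterior odds ÷ LR.
Posterior odds = 0.706/(1−0.706) = 2.4014. LR = 0.85/0.10 = 8.5000.
Prior odds = 2.4014/8.5000 = 0.2825, so P(A) = 0.2825/(1+0.2825) ≈ 0.22.

P(A) = 0.22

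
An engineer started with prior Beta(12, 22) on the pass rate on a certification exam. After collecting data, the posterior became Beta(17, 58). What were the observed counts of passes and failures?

Beta is conjugate to the binomial likelihood: posterior = Beta(α+s, β+f).
Match parameters: s=17−12=5, f=58−22=36.

5 passes and 36 failures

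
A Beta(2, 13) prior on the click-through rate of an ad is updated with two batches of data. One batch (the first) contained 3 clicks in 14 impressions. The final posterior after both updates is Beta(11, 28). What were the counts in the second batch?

Because Beta–binomial updating is additive in the counts, the combined data contributed (α_post−α_prior, β_post−β_prior) successes and failures.
Total across both batches: 11−2=9 clicks, 28−13=15 non-clicks.
Subtract the first batch: 9−3=6 clicks and 15−11=4 non-clicks.

6 clicks and 4 non-clicks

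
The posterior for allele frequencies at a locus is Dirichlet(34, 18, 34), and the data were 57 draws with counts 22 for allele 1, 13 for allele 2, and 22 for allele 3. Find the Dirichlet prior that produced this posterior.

Dirichlet(12, 5, 12)

For a Dirichlet(α) prior with multinomial counts c, the posterior is Dirichlet(α + c) componentwise.
Subtract each count from the matching posterior parameter: 34−22=12, 18−13=5, 34−22=12.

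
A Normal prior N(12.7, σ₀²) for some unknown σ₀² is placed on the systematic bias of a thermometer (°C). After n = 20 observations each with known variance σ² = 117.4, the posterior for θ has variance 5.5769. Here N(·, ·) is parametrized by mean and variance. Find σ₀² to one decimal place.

For the Normal–Normal model with known σ², precisions add: τ_n = τ₀ + n/σ².
So 1/σ₀² = 1/5.5769 − 20/117.4 = 0.179311 − 0.170358 = 0.008953.
Hence σ₀² = 1/0.008953 ≈ 111.7.

σ₀² = 111.7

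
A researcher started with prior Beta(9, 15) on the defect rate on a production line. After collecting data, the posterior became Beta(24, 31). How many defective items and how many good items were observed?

Under Beta–binomial conjugacy the posterior parameters are (α+s, β+f).
Match parameters: s=24−9=15, f=31−15=16.

15 defective items and 16 good items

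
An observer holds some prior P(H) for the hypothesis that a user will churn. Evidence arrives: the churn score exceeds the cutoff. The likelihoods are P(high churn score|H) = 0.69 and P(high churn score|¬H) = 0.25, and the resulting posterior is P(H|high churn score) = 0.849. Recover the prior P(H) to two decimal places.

P(H) = 0.67

In odds form, posterior odds = prior odds × likelihood ratio, so prior odds = posterior odds ÷ LR.
Posterior odds = 0.849/(1−0.849) = 5.6225. LR = 0.69/0.25 = 2.7600.
Prior odds = 5.6225/2.7600 = 2.0371, so P(H) = 2.0371/(1+2.0371) ≈ 0.67.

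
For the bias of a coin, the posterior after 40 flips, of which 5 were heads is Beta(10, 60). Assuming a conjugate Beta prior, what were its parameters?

Under Beta–binomial conjugacy the posterior parameters are (a+s, b+f).
Subtract the data counts: 10−5=5, 60−35=25.

Beta(5, 25)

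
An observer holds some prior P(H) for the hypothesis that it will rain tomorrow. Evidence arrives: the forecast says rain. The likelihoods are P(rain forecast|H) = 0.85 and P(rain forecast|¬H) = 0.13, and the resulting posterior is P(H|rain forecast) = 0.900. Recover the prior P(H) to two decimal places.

P(H) = 0.58

Bayes' rule in odds form gives O(H|E) = O(H)·[P(E|H)/P(E|¬H)], hence O(H) = O(H|E)/LR.
Posterior odds = 0.900/(1−0.900) = 9.0000. LR = 0.85/0.13 = 6.5385.
Prior odds = 9.0000/6.5385 = 1.3765, so P(H) = 1.3765/(1+1.3765) ≈ 0.58.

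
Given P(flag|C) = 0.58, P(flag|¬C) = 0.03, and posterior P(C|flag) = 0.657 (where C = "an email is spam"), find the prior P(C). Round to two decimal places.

P(C) = 0.09

Bayes' rule in odds form gives O(C|E) = O(C)·[P(E|C)/P(E|¬C)], hence O(C) = O(C|E)/LR.
Posterior odds = 0.657/(1−0.657) = 1.9155. LR = 0.58/0.03 = 19.3333.
Prior odds = 1.9155/19.3333 = 0.0991, so P(C) = 0.0991/(1+0.0991) ≈ 0.09.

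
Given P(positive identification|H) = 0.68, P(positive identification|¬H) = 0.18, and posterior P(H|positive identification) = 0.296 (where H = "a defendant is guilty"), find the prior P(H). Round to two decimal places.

In odds form, posterior odds = prior odds × likelihood ratio, so prior odds = posterior odds ÷ LR.
Posterior odds = 0.296/(1−0.296) = 0.4205. LR = 0.68/0.18 = 3.7778.
Prior odds = 0.4205/3.7778 = 0.1113, so P(H) = 0.1113/(1+0.1113) ≈ 0.10.

P(H) = 0.10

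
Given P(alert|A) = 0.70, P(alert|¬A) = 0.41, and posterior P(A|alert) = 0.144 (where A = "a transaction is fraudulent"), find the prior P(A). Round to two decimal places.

Bayes' rule in odds form gives O(A|E) = O(A)·[P(E|A)/P(E|¬A)], hence O(A) = O(A|E)/LR.
Posterior odds = 0.144/(1−0.144) = 0.1682. LR = 0.70/0.41 = 1.7073.
Prior odds = 0.1682/1.7073 = 0.0985, so P(A) = 0.0985/(1+0.0985) ≈ 0.09.

P(A) = 0.09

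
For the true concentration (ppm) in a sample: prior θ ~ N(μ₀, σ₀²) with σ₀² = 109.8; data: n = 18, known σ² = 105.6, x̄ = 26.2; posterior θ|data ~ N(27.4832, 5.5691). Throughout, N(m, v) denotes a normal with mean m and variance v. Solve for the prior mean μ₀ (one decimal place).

The posterior mean is a precision-weighted average: μ_n = (τ₀μ₀ + τ_data·x̄)/(τ₀+τ_data), with τ₀=1/σ₀² and τ_data=n/σ².
Here τ₀ = 1/109.8 = 0.009107 and τ_data = 18/105.6 = 0.170455, so τ_n = 0.179562.
Rearranging for μ₀: μ₀ = (μ_n·τ_n − τ_data·x̄)/τ₀ = (27.4832·0.179562 − 0.170455·26.2) / 0.009107 = 0.469017/0.009107 ≈ 51.5.

μ₀ = 51.5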